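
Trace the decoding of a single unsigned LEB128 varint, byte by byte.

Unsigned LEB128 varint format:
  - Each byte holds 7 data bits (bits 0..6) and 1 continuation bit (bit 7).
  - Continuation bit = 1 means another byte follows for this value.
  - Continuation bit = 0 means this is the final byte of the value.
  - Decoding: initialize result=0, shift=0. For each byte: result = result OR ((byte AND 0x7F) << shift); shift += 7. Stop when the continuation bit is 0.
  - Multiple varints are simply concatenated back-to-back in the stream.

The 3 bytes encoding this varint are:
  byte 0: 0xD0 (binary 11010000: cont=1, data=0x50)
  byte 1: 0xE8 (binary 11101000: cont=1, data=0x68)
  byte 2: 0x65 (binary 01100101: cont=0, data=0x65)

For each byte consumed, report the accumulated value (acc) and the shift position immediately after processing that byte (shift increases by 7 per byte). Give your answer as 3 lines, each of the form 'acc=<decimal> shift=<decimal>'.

byte 0=0xD0: payload=0x50=80, contrib = 80<<0 = 80; acc -> 80, shift -> 7
byte 1=0xE8: payload=0x68=104, contrib = 104<<7 = 13312; acc -> 13392, shift -> 14
byte 2=0x65: payload=0x65=101, contrib = 101<<14 = 1654784; acc -> 1668176, shift -> 21

Answer: acc=80 shift=7
acc=13392 shift=14
acc=1668176 shift=21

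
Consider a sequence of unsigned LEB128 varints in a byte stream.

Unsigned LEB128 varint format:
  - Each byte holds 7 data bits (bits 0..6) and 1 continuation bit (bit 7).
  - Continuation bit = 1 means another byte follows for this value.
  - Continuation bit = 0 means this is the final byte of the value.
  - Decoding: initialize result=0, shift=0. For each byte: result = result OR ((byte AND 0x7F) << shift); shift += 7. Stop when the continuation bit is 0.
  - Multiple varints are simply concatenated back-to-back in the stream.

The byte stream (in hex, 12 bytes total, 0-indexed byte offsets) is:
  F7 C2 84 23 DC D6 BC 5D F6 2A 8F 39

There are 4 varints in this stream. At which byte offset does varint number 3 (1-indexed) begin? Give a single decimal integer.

Answer: 8

Derivation:
  byte[0]=0xF7 cont=1 payload=0x77=119: acc |= 119<<0 -> acc=119 shift=7
  byte[1]=0xC2 cont=1 payload=0x42=66: acc |= 66<<7 -> acc=8567 shift=14
  byte[2]=0x84 cont=1 payload=0x04=4: acc |= 4<<14 -> acc=74103 shift=21
  byte[3]=0x23 cont=0 payload=0x23=35: acc |= 35<<21 -> acc=73474423 shift=28 [end]
Varint 1: bytes[0:4] = F7 C2 84 23 -> value 73474423 (4 byte(s))
  byte[4]=0xDC cont=1 payload=0x5C=92: acc |= 92<<0 -> acc=92 shift=7
  byte[5]=0xD6 cont=1 payload=0x56=86: acc |= 86<<7 -> acc=11100 shift=14
  byte[6]=0xBC cont=1 payload=0x3C=60: acc |= 60<<14 -> acc=994140 shift=21
  byte[7]=0x5D cont=0 payload=0x5D=93: acc |= 93<<21 -> acc=196029276 shift=28 [end]
Varint 2: bytes[4:8] = DC D6 BC 5D -> value 196029276 (4 byte(s))
  byte[8]=0xF6 cont=1 payload=0x76=118: acc |= 118<<0 -> acc=118 shift=7
  byte[9]=0x2A cont=0 payload=0x2A=42: acc |= 42<<7 -> acc=5494 shift=14 [end]
Varint 3: bytes[8:10] = F6 2A -> value 5494 (2 byte(s))
  byte[10]=0x8F cont=1 payload=0x0F=15: acc |= 15<<0 -> acc=15 shift=7
  byte[11]=0x39 cont=0 payload=0x39=57: acc |= 57<<7 -> acc=7311 shift=14 [end]
Varint 4: bytes[10:12] = 8F 39 -> value 7311 (2 byte(s))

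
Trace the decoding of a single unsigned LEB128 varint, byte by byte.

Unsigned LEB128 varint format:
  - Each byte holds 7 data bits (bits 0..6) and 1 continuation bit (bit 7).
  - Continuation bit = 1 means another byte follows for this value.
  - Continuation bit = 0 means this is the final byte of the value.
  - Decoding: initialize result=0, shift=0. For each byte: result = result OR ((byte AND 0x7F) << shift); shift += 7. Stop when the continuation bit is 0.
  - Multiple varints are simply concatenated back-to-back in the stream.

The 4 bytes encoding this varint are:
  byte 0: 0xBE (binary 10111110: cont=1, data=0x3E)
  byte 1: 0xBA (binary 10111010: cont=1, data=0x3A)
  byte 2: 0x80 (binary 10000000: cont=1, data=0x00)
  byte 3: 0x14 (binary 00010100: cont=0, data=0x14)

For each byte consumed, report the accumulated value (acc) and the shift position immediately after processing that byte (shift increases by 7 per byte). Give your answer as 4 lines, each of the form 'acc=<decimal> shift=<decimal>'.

Answer: acc=62 shift=7
acc=7486 shift=14
acc=7486 shift=21
acc=41950526 shift=28

Derivation:
byte 0=0xBE: payload=0x3E=62, contrib = 62<<0 = 62; acc -> 62, shift -> 7
byte 1=0xBA: payload=0x3A=58, contrib = 58<<7 = 7424; acc -> 7486, shift -> 14
byte 2=0x80: payload=0x00=0, contrib = 0<<14 = 0; acc -> 7486, shift -> 21
byte 3=0x14: payload=0x14=20, contrib = 20<<21 = 41943040; acc -> 41950526, shift -> 28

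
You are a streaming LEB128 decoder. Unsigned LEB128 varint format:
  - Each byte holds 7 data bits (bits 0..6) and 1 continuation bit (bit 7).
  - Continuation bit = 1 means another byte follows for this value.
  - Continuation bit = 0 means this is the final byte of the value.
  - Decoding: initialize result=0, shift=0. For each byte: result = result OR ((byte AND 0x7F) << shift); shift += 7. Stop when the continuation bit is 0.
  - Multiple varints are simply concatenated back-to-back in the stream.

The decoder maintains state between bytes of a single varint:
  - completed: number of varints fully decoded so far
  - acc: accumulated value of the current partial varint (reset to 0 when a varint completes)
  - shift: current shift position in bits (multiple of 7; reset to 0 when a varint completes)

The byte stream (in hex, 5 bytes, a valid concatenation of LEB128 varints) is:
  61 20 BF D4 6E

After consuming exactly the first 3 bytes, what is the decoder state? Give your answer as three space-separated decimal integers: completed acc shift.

Answer: 2 63 7

Derivation:
byte[0]=0x61 cont=0 payload=0x61: varint #1 complete (value=97); reset -> completed=1 acc=0 shift=0
byte[1]=0x20 cont=0 payload=0x20: varint #2 complete (value=32); reset -> completed=2 acc=0 shift=0
byte[2]=0xBF cont=1 payload=0x3F: acc |= 63<<0 -> completed=2 acc=63 shift=7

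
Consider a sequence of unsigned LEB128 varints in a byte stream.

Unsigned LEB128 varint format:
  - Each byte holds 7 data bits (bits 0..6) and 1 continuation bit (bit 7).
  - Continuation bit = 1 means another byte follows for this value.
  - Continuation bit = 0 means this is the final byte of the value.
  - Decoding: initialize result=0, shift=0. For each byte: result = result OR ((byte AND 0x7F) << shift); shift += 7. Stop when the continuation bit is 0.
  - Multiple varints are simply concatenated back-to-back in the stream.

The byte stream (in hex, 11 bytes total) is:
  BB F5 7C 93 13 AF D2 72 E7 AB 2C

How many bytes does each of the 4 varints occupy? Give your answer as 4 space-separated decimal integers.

Answer: 3 2 3 3

Derivation:
  byte[0]=0xBB cont=1 payload=0x3B=59: acc |= 59<<0 -> acc=59 shift=7
  byte[1]=0xF5 cont=1 payload=0x75=117: acc |= 117<<7 -> acc=15035 shift=14
  byte[2]=0x7C cont=0 payload=0x7C=124: acc |= 124<<14 -> acc=2046651 shift=21 [end]
Varint 1: bytes[0:3] = BB F5 7C -> value 2046651 (3 byte(s))
  byte[3]=0x93 cont=1 payload=0x13=19: acc |= 19<<0 -> acc=19 shift=7
  byte[4]=0x13 cont=0 payload=0x13=19: acc |= 19<<7 -> acc=2451 shift=14 [end]
Varint 2: bytes[3:5] = 93 13 -> value 2451 (2 byte(s))
  byte[5]=0xAF cont=1 payload=0x2F=47: acc |= 47<<0 -> acc=47 shift=7
  byte[6]=0xD2 cont=1 payload=0x52=82: acc |= 82<<7 -> acc=10543 shift=14
  byte[7]=0x72 cont=0 payload=0x72=114: acc |= 114<<14 -> acc=1878319 shift=21 [end]
Varint 3: bytes[5:8] = AF D2 72 -> value 1878319 (3 byte(s))
  byte[8]=0xE7 cont=1 payload=0x67=103: acc |= 103<<0 -> acc=103 shift=7
  byte[9]=0xAB cont=1 payload=0x2B=43: acc |= 43<<7 -> acc=5607 shift=14
  byte[10]=0x2C cont=0 payload=0x2C=44: acc |= 44<<14 -> acc=726503 shift=21 [end]
Varint 4: bytes[8:11] = E7 AB 2C -> value 726503 (3 byte(s))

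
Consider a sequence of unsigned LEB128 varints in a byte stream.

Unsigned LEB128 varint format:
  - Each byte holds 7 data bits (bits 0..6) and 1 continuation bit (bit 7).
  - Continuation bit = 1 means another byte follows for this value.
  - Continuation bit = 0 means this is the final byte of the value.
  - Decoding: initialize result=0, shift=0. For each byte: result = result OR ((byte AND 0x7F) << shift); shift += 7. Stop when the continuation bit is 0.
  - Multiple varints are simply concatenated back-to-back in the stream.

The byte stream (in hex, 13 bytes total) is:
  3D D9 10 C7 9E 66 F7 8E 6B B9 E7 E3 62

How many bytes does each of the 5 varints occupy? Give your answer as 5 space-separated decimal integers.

Answer: 1 2 3 3 4

Derivation:
  byte[0]=0x3D cont=0 payload=0x3D=61: acc |= 61<<0 -> acc=61 shift=7 [end]
Varint 1: bytes[0:1] = 3D -> value 61 (1 byte(s))
  byte[1]=0xD9 cont=1 payload=0x59=89: acc |= 89<<0 -> acc=89 shift=7
  byte[2]=0x10 cont=0 payload=0x10=16: acc |= 16<<7 -> acc=2137 shift=14 [end]
Varint 2: bytes[1:3] = D9 10 -> value 2137 (2 byte(s))
  byte[3]=0xC7 cont=1 payload=0x47=71: acc |= 71<<0 -> acc=71 shift=7
  byte[4]=0x9E cont=1 payload=0x1E=30: acc |= 30<<7 -> acc=3911 shift=14
  byte[5]=0x66 cont=0 payload=0x66=102: acc |= 102<<14 -> acc=1675079 shift=21 [end]
Varint 3: bytes[3:6] = C7 9E 66 -> value 1675079 (3 byte(s))
  byte[6]=0xF7 cont=1 payload=0x77=119: acc |= 119<<0 -> acc=119 shift=7
  byte[7]=0x8E cont=1 payload=0x0E=14: acc |= 14<<7 -> acc=1911 shift=14
  byte[8]=0x6B cont=0 payload=0x6B=107: acc |= 107<<14 -> acc=1754999 shift=21 [end]
Varint 4: bytes[6:9] = F7 8E 6B -> value 1754999 (3 byte(s))
  byte[9]=0xB9 cont=1 payload=0x39=57: acc |= 57<<0 -> acc=57 shift=7
  byte[10]=0xE7 cont=1 payload=0x67=103: acc |= 103<<7 -> acc=13241 shift=14
  byte[11]=0xE3 cont=1 payload=0x63=99: acc |= 99<<14 -> acc=1635257 shift=21
  byte[12]=0x62 cont=0 payload=0x62=98: acc |= 98<<21 -> acc=207156153 shift=28 [end]
Varint 5: bytes[9:13] = B9 E7 E3 62 -> value 207156153 (4 byte(s))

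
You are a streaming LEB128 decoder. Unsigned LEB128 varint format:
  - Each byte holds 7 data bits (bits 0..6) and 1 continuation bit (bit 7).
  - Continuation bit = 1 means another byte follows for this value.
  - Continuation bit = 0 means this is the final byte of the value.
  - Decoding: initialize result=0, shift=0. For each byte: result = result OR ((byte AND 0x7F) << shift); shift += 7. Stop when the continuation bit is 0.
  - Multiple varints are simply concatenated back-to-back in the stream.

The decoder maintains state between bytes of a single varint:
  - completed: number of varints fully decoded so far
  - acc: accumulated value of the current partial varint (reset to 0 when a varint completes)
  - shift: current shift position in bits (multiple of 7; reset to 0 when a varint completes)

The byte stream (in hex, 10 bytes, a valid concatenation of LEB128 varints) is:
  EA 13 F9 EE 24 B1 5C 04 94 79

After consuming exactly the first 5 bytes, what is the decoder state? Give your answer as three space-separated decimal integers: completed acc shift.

byte[0]=0xEA cont=1 payload=0x6A: acc |= 106<<0 -> completed=0 acc=106 shift=7
byte[1]=0x13 cont=0 payload=0x13: varint #1 complete (value=2538); reset -> completed=1 acc=0 shift=0
byte[2]=0xF9 cont=1 payload=0x79: acc |= 121<<0 -> completed=1 acc=121 shift=7
byte[3]=0xEE cont=1 payload=0x6E: acc |= 110<<7 -> completed=1 acc=14201 shift=14
byte[4]=0x24 cont=0 payload=0x24: varint #2 complete (value=604025); reset -> completed=2 acc=0 shift=0

Answer: 2 0 0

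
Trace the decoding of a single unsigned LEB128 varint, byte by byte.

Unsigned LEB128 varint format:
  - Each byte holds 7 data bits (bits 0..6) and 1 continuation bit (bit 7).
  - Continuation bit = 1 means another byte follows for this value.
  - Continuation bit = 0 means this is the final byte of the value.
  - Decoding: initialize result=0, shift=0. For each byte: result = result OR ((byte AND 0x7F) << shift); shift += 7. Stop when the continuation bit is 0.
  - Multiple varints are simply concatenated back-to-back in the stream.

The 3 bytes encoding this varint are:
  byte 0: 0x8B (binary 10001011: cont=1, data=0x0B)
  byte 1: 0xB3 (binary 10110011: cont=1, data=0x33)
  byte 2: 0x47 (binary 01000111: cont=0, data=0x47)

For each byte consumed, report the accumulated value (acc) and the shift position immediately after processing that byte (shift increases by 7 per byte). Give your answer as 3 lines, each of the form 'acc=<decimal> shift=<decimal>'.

byte 0=0x8B: payload=0x0B=11, contrib = 11<<0 = 11; acc -> 11, shift -> 7
byte 1=0xB3: payload=0x33=51, contrib = 51<<7 = 6528; acc -> 6539, shift -> 14
byte 2=0x47: payload=0x47=71, contrib = 71<<14 = 1163264; acc -> 1169803, shift -> 21

Answer: acc=11 shift=7
acc=6539 shift=14
acc=1169803 shift=21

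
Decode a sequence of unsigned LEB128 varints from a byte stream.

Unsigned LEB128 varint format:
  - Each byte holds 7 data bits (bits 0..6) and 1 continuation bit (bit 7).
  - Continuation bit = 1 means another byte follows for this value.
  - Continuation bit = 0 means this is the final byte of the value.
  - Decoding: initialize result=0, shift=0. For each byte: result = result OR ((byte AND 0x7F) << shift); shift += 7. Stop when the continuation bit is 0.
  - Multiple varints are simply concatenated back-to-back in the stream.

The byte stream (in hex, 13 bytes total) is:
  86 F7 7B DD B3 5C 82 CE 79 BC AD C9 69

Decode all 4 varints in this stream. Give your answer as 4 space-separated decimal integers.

  byte[0]=0x86 cont=1 payload=0x06=6: acc |= 6<<0 -> acc=6 shift=7
  byte[1]=0xF7 cont=1 payload=0x77=119: acc |= 119<<7 -> acc=15238 shift=14
  byte[2]=0x7B cont=0 payload=0x7B=123: acc |= 123<<14 -> acc=2030470 shift=21 [end]
Varint 1: bytes[0:3] = 86 F7 7B -> value 2030470 (3 byte(s))
  byte[3]=0xDD cont=1 payload=0x5D=93: acc |= 93<<0 -> acc=93 shift=7
  byte[4]=0xB3 cont=1 payload=0x33=51: acc |= 51<<7 -> acc=6621 shift=14
  byte[5]=0x5C cont=0 payload=0x5C=92: acc |= 92<<14 -> acc=1513949 shift=21 [end]
Varint 2: bytes[3:6] = DD B3 5C -> value 1513949 (3 byte(s))
  byte[6]=0x82 cont=1 payload=0x02=2: acc |= 2<<0 -> acc=2 shift=7
  byte[7]=0xCE cont=1 payload=0x4E=78: acc |= 78<<7 -> acc=9986 shift=14
  byte[8]=0x79 cont=0 payload=0x79=121: acc |= 121<<14 -> acc=1992450 shift=21 [end]
Varint 3: bytes[6:9] = 82 CE 79 -> value 1992450 (3 byte(s))
  byte[9]=0xBC cont=1 payload=0x3C=60: acc |= 60<<0 -> acc=60 shift=7
  byte[10]=0xAD cont=1 payload=0x2D=45: acc |= 45<<7 -> acc=5820 shift=14
  byte[11]=0xC9 cont=1 payload=0x49=73: acc |= 73<<14 -> acc=1201852 shift=21
  byte[12]=0x69 cont=0 payload=0x69=105: acc |= 105<<21 -> acc=221402812 shift=28 [end]
Varint 4: bytes[9:13] = BC AD C9 69 -> value 221402812 (4 byte(s))

Answer: 2030470 1513949 1992450 221402812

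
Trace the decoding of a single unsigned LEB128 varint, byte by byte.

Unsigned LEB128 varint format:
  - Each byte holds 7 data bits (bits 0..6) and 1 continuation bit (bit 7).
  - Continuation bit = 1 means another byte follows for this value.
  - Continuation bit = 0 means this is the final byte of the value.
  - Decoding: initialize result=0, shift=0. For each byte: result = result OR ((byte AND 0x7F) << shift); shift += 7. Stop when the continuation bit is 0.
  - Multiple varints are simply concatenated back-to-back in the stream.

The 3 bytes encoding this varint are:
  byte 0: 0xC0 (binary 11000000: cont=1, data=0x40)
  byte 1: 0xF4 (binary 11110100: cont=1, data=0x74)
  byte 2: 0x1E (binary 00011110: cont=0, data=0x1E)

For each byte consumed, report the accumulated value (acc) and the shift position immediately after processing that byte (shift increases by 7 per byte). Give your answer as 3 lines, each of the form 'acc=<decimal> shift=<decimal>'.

byte 0=0xC0: payload=0x40=64, contrib = 64<<0 = 64; acc -> 64, shift -> 7
byte 1=0xF4: payload=0x74=116, contrib = 116<<7 = 14848; acc -> 14912, shift -> 14
byte 2=0x1E: payload=0x1E=30, contrib = 30<<14 = 491520; acc -> 506432, shift -> 21

Answer: acc=64 shift=7
acc=14912 shift=14
acc=506432 shift=21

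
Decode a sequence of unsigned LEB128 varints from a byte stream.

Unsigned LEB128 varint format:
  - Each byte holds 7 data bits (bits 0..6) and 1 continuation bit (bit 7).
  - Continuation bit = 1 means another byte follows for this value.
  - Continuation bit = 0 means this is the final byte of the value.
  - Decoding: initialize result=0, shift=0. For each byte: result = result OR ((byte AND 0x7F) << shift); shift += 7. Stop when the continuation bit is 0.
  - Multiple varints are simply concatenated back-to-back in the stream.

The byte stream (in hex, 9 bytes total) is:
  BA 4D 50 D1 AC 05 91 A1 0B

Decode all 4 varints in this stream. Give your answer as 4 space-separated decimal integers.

  byte[0]=0xBA cont=1 payload=0x3A=58: acc |= 58<<0 -> acc=58 shift=7
  byte[1]=0x4D cont=0 payload=0x4D=77: acc |= 77<<7 -> acc=9914 shift=14 [end]
Varint 1: bytes[0:2] = BA 4D -> value 9914 (2 byte(s))
  byte[2]=0x50 cont=0 payload=0x50=80: acc |= 80<<0 -> acc=80 shift=7 [end]
Varint 2: bytes[2:3] = 50 -> value 80 (1 byte(s))
  byte[3]=0xD1 cont=1 payload=0x51=81: acc |= 81<<0 -> acc=81 shift=7
  byte[4]=0xAC cont=1 payload=0x2C=44: acc |= 44<<7 -> acc=5713 shift=14
  byte[5]=0x05 cont=0 payload=0x05=5: acc |= 5<<14 -> acc=87633 shift=21 [end]
Varint 3: bytes[3:6] = D1 AC 05 -> value 87633 (3 byte(s))
  byte[6]=0x91 cont=1 payload=0x11=17: acc |= 17<<0 -> acc=17 shift=7
  byte[7]=0xA1 cont=1 payload=0x21=33: acc |= 33<<7 -> acc=4241 shift=14
  byte[8]=0x0B cont=0 payload=0x0B=11: acc |= 11<<14 -> acc=184465 shift=21 [end]
Varint 4: bytes[6:9] = 91 A1 0B -> value 184465 (3 byte(s))

Answer: 9914 80 87633 184465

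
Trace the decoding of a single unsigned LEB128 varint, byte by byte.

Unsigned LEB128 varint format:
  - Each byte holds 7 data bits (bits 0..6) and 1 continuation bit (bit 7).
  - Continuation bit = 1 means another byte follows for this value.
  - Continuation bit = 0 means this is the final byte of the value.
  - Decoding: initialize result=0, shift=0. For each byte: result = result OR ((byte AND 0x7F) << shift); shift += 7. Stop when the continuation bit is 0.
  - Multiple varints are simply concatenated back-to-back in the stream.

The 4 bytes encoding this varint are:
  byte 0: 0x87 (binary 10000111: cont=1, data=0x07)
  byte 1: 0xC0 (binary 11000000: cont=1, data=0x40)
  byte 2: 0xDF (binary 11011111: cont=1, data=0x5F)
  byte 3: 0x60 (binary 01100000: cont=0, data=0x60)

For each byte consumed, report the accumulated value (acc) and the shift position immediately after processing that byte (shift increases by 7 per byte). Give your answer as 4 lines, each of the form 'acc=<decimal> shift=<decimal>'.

byte 0=0x87: payload=0x07=7, contrib = 7<<0 = 7; acc -> 7, shift -> 7
byte 1=0xC0: payload=0x40=64, contrib = 64<<7 = 8192; acc -> 8199, shift -> 14
byte 2=0xDF: payload=0x5F=95, contrib = 95<<14 = 1556480; acc -> 1564679, shift -> 21
byte 3=0x60: payload=0x60=96, contrib = 96<<21 = 201326592; acc -> 202891271, shift -> 28

Answer: acc=7 shift=7
acc=8199 shift=14
acc=1564679 shift=21
acc=202891271 shift=28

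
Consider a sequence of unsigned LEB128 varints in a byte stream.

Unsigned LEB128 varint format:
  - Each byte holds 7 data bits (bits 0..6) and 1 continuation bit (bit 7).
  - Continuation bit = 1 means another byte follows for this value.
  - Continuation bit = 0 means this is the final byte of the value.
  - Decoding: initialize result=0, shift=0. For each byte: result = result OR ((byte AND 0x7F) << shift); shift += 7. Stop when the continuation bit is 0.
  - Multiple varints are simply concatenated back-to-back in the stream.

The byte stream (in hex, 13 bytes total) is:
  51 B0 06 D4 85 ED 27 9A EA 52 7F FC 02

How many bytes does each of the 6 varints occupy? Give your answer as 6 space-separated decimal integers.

Answer: 1 2 4 3 1 2

Derivation:
  byte[0]=0x51 cont=0 payload=0x51=81: acc |= 81<<0 -> acc=81 shift=7 [end]
Varint 1: bytes[0:1] = 51 -> value 81 (1 byte(s))
  byte[1]=0xB0 cont=1 payload=0x30=48: acc |= 48<<0 -> acc=48 shift=7
  byte[2]=0x06 cont=0 payload=0x06=6: acc |= 6<<7 -> acc=816 shift=14 [end]
Varint 2: bytes[1:3] = B0 06 -> value 816 (2 byte(s))
  byte[3]=0xD4 cont=1 payload=0x54=84: acc |= 84<<0 -> acc=84 shift=7
  byte[4]=0x85 cont=1 payload=0x05=5: acc |= 5<<7 -> acc=724 shift=14
  byte[5]=0xED cont=1 payload=0x6D=109: acc |= 109<<14 -> acc=1786580 shift=21
  byte[6]=0x27 cont=0 payload=0x27=39: acc |= 39<<21 -> acc=83575508 shift=28 [end]
Varint 3: bytes[3:7] = D4 85 ED 27 -> value 83575508 (4 byte(s))
  byte[7]=0x9A cont=1 payload=0x1A=26: acc |= 26<<0 -> acc=26 shift=7
  byte[8]=0xEA cont=1 payload=0x6A=106: acc |= 106<<7 -> acc=13594 shift=14
  byte[9]=0x52 cont=0 payload=0x52=82: acc |= 82<<14 -> acc=1357082 shift=21 [end]
Varint 4: bytes[7:10] = 9A EA 52 -> value 1357082 (3 byte(s))
  byte[10]=0x7F cont=0 payload=0x7F=127: acc |= 127<<0 -> acc=127 shift=7 [end]
Varint 5: bytes[10:11] = 7F -> value 127 (1 byte(s))
  byte[11]=0xFC cont=1 payload=0x7C=124: acc |= 124<<0 -> acc=124 shift=7
  byte[12]=0x02 cont=0 payload=0x02=2: acc |= 2<<7 -> acc=380 shift=14 [end]
Varint 6: bytes[11:13] = FC 02 -> value 380 (2 byte(s))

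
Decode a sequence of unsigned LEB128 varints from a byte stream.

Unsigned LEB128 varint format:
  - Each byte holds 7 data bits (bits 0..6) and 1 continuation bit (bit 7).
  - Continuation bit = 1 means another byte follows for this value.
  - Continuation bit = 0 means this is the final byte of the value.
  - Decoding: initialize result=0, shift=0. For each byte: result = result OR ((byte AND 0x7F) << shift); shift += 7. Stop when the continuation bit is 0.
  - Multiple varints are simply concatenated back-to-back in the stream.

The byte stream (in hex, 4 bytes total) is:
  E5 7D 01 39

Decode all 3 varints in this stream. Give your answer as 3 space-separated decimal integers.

Answer: 16101 1 57

Derivation:
  byte[0]=0xE5 cont=1 payload=0x65=101: acc |= 101<<0 -> acc=101 shift=7
  byte[1]=0x7D cont=0 payload=0x7D=125: acc |= 125<<7 -> acc=16101 shift=14 [end]
Varint 1: bytes[0:2] = E5 7D -> value 16101 (2 byte(s))
  byte[2]=0x01 cont=0 payload=0x01=1: acc |= 1<<0 -> acc=1 shift=7 [end]
Varint 2: bytes[2:3] = 01 -> value 1 (1 byte(s))
  byte[3]=0x39 cont=0 payload=0x39=57: acc |= 57<<0 -> acc=57 shift=7 [end]
Varint 3: bytes[3:4] = 39 -> value 57 (1 byte(s))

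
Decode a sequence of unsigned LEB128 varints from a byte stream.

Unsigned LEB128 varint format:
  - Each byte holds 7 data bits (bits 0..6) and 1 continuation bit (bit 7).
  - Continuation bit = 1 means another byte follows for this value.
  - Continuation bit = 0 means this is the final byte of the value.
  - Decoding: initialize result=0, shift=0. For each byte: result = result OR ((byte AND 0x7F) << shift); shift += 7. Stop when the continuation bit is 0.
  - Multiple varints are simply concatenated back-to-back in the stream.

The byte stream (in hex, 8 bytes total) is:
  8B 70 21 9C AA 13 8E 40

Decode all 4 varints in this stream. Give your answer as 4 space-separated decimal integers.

  byte[0]=0x8B cont=1 payload=0x0B=11: acc |= 11<<0 -> acc=11 shift=7
  byte[1]=0x70 cont=0 payload=0x70=112: acc |= 112<<7 -> acc=14347 shift=14 [end]
Varint 1: bytes[0:2] = 8B 70 -> value 14347 (2 byte(s))
  byte[2]=0x21 cont=0 payload=0x21=33: acc |= 33<<0 -> acc=33 shift=7 [end]
Varint 2: bytes[2:3] = 21 -> value 33 (1 byte(s))
  byte[3]=0x9C cont=1 payload=0x1C=28: acc |= 28<<0 -> acc=28 shift=7
  byte[4]=0xAA cont=1 payload=0x2A=42: acc |= 42<<7 -> acc=5404 shift=14
  byte[5]=0x13 cont=0 payload=0x13=19: acc |= 19<<14 -> acc=316700 shift=21 [end]
Varint 3: bytes[3:6] = 9C AA 13 -> value 316700 (3 byte(s))
  byte[6]=0x8E cont=1 payload=0x0E=14: acc |= 14<<0 -> acc=14 shift=7
  byte[7]=0x40 cont=0 payload=0x40=64: acc |= 64<<7 -> acc=8206 shift=14 [end]
Varint 4: bytes[6:8] = 8E 40 -> value 8206 (2 byte(s))

Answer: 14347 33 316700 8206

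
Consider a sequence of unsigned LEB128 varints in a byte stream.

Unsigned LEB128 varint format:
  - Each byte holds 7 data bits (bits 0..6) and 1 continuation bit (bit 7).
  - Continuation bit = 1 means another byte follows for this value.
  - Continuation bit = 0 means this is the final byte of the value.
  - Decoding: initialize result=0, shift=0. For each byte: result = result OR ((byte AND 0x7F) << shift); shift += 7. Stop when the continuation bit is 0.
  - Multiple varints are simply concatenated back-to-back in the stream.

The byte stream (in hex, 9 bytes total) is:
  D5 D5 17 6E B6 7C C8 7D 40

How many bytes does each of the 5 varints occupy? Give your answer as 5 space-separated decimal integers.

  byte[0]=0xD5 cont=1 payload=0x55=85: acc |= 85<<0 -> acc=85 shift=7
  byte[1]=0xD5 cont=1 payload=0x55=85: acc |= 85<<7 -> acc=10965 shift=14
  byte[2]=0x17 cont=0 payload=0x17=23: acc |= 23<<14 -> acc=387797 shift=21 [end]
Varint 1: bytes[0:3] = D5 D5 17 -> value 387797 (3 byte(s))
  byte[3]=0x6E cont=0 payload=0x6E=110: acc |= 110<<0 -> acc=110 shift=7 [end]
Varint 2: bytes[3:4] = 6E -> value 110 (1 byte(s))
  byte[4]=0xB6 cont=1 payload=0x36=54: acc |= 54<<0 -> acc=54 shift=7
  byte[5]=0x7C cont=0 payload=0x7C=124: acc |= 124<<7 -> acc=15926 shift=14 [end]
Varint 3: bytes[4:6] = B6 7C -> value 15926 (2 byte(s))
  byte[6]=0xC8 cont=1 payload=0x48=72: acc |= 72<<0 -> acc=72 shift=7
  byte[7]=0x7D cont=0 payload=0x7D=125: acc |= 125<<7 -> acc=16072 shift=14 [end]
Varint 4: bytes[6:8] = C8 7D -> value 16072 (2 byte(s))
  byte[8]=0x40 cont=0 payload=0x40=64: acc |= 64<<0 -> acc=64 shift=7 [end]
Varint 5: bytes[8:9] = 40 -> value 64 (1 byte(s))

Answer: 3 1 2 2 1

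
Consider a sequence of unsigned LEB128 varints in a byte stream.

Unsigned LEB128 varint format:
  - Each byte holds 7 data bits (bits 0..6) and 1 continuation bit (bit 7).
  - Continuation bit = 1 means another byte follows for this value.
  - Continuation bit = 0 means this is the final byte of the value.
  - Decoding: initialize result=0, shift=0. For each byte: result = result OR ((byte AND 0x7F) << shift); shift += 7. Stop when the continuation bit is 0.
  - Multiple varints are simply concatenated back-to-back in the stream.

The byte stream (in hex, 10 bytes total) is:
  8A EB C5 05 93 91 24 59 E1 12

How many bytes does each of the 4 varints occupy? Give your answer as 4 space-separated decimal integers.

  byte[0]=0x8A cont=1 payload=0x0A=10: acc |= 10<<0 -> acc=10 shift=7
  byte[1]=0xEB cont=1 payload=0x6B=107: acc |= 107<<7 -> acc=13706 shift=14
  byte[2]=0xC5 cont=1 payload=0x45=69: acc |= 69<<14 -> acc=1144202 shift=21
  byte[3]=0x05 cont=0 payload=0x05=5: acc |= 5<<21 -> acc=11629962 shift=28 [end]
Varint 1: bytes[0:4] = 8A EB C5 05 -> value 11629962 (4 byte(s))
  byte[4]=0x93 cont=1 payload=0x13=19: acc |= 19<<0 -> acc=19 shift=7
  byte[5]=0x91 cont=1 payload=0x11=17: acc |= 17<<7 -> acc=2195 shift=14
  byte[6]=0x24 cont=0 payload=0x24=36: acc |= 36<<14 -> acc=592019 shift=21 [end]
Varint 2: bytes[4:7] = 93 91 24 -> value 592019 (3 byte(s))
  byte[7]=0x59 cont=0 payload=0x59=89: acc |= 89<<0 -> acc=89 shift=7 [end]
Varint 3: bytes[7:8] = 59 -> value 89 (1 byte(s))
  byte[8]=0xE1 cont=1 payload=0x61=97: acc |= 97<<0 -> acc=97 shift=7
  byte[9]=0x12 cont=0 payload=0x12=18: acc |= 18<<7 -> acc=2401 shift=14 [end]
Varint 4: bytes[8:10] = E1 12 -> value 2401 (2 byte(s))

Answer: 4 3 1 2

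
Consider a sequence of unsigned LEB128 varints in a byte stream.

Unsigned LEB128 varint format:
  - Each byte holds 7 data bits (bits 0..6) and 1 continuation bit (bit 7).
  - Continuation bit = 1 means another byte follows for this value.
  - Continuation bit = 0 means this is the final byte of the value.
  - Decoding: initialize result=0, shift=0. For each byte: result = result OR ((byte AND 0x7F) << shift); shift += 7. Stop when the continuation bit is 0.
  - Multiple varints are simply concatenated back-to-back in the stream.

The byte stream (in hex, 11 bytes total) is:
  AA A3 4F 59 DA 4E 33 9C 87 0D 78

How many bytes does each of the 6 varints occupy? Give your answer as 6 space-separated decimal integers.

Answer: 3 1 2 1 3 1

Derivation:
  byte[0]=0xAA cont=1 payload=0x2A=42: acc |= 42<<0 -> acc=42 shift=7
  byte[1]=0xA3 cont=1 payload=0x23=35: acc |= 35<<7 -> acc=4522 shift=14
  byte[2]=0x4F cont=0 payload=0x4F=79: acc |= 79<<14 -> acc=1298858 shift=21 [end]
Varint 1: bytes[0:3] = AA A3 4F -> value 1298858 (3 byte(s))
  byte[3]=0x59 cont=0 payload=0x59=89: acc |= 89<<0 -> acc=89 shift=7 [end]
Varint 2: bytes[3:4] = 59 -> value 89 (1 byte(s))
  byte[4]=0xDA cont=1 payload=0x5A=90: acc |= 90<<0 -> acc=90 shift=7
  byte[5]=0x4E cont=0 payload=0x4E=78: acc |= 78<<7 -> acc=10074 shift=14 [end]
Varint 3: bytes[4:6] = DA 4E -> value 10074 (2 byte(s))
  byte[6]=0x33 cont=0 payload=0x33=51: acc |= 51<<0 -> acc=51 shift=7 [end]
Varint 4: bytes[6:7] = 33 -> value 51 (1 byte(s))
  byte[7]=0x9C cont=1 payload=0x1C=28: acc |= 28<<0 -> acc=28 shift=7
  byte[8]=0x87 cont=1 payload=0x07=7: acc |= 7<<7 -> acc=924 shift=14
  byte[9]=0x0D cont=0 payload=0x0D=13: acc |= 13<<14 -> acc=213916 shift=21 [end]
Varint 5: bytes[7:10] = 9C 87 0D -> value 213916 (3 byte(s))
  byte[10]=0x78 cont=0 payload=0x78=120: acc |= 120<<0 -> acc=120 shift=7 [end]
Varint 6: bytes[10:11] = 78 -> value 120 (1 byte(s))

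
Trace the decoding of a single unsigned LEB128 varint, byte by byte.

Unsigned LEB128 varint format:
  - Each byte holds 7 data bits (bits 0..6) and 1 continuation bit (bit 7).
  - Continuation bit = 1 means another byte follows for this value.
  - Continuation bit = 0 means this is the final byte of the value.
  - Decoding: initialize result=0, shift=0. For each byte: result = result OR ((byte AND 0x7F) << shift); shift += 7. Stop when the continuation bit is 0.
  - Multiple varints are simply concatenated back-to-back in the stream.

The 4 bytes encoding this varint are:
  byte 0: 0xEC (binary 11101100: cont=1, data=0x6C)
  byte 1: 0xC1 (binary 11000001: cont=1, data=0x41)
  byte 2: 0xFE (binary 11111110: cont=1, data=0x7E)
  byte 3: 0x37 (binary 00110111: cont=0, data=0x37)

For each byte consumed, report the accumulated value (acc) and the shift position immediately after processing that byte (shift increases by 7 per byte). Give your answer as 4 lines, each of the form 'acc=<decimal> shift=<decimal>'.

byte 0=0xEC: payload=0x6C=108, contrib = 108<<0 = 108; acc -> 108, shift -> 7
byte 1=0xC1: payload=0x41=65, contrib = 65<<7 = 8320; acc -> 8428, shift -> 14
byte 2=0xFE: payload=0x7E=126, contrib = 126<<14 = 2064384; acc -> 2072812, shift -> 21
byte 3=0x37: payload=0x37=55, contrib = 55<<21 = 115343360; acc -> 117416172, shift -> 28

Answer: acc=108 shift=7
acc=8428 shift=14
acc=2072812 shift=21
acc=117416172 shift=28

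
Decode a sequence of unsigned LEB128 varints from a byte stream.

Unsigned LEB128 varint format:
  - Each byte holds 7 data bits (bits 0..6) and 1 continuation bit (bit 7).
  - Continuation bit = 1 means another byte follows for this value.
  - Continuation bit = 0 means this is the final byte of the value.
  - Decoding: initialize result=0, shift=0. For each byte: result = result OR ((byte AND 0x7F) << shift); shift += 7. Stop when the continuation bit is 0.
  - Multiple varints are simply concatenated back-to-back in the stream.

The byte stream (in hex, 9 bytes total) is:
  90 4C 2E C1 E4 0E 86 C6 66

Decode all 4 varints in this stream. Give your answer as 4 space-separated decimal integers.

Answer: 9744 46 242241 1680134

Derivation:
  byte[0]=0x90 cont=1 payload=0x10=16: acc |= 16<<0 -> acc=16 shift=7
  byte[1]=0x4C cont=0 payload=0x4C=76: acc |= 76<<7 -> acc=9744 shift=14 [end]
Varint 1: bytes[0:2] = 90 4C -> value 9744 (2 byte(s))
  byte[2]=0x2E cont=0 payload=0x2E=46: acc |= 46<<0 -> acc=46 shift=7 [end]
Varint 2: bytes[2:3] = 2E -> value 46 (1 byte(s))
  byte[3]=0xC1 cont=1 payload=0x41=65: acc |= 65<<0 -> acc=65 shift=7
  byte[4]=0xE4 cont=1 payload=0x64=100: acc |= 100<<7 -> acc=12865 shift=14
  byte[5]=0x0E cont=0 payload=0x0E=14: acc |= 14<<14 -> acc=242241 shift=21 [end]
Varint 3: bytes[3:6] = C1 E4 0E -> value 242241 (3 byte(s))
  byte[6]=0x86 cont=1 payload=0x06=6: acc |= 6<<0 -> acc=6 shift=7
  byte[7]=0xC6 cont=1 payload=0x46=70: acc |= 70<<7 -> acc=8966 shift=14
  byte[8]=0x66 cont=0 payload=0x66=102: acc |= 102<<14 -> acc=1680134 shift=21 [end]
Varint 4: bytes[6:9] = 86 C6 66 -> value 1680134 (3 byte(s))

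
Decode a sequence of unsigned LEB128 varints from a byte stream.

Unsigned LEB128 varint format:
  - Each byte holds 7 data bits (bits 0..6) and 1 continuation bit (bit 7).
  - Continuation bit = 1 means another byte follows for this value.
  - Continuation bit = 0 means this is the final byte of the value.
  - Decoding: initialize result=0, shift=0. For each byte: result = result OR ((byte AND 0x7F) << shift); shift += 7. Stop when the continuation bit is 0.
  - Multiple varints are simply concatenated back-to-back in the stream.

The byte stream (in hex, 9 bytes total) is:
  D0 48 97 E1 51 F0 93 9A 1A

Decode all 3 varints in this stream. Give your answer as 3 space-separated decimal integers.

Answer: 9296 1339543 54954480

Derivation:
  byte[0]=0xD0 cont=1 payload=0x50=80: acc |= 80<<0 -> acc=80 shift=7
  byte[1]=0x48 cont=0 payload=0x48=72: acc |= 72<<7 -> acc=9296 shift=14 [end]
Varint 1: bytes[0:2] = D0 48 -> value 9296 (2 byte(s))
  byte[2]=0x97 cont=1 payload=0x17=23: acc |= 23<<0 -> acc=23 shift=7
  byte[3]=0xE1 cont=1 payload=0x61=97: acc |= 97<<7 -> acc=12439 shift=14
  byte[4]=0x51 cont=0 payload=0x51=81: acc |= 81<<14 -> acc=1339543 shift=21 [end]
Varint 2: bytes[2:5] = 97 E1 51 -> value 1339543 (3 byte(s))
  byte[5]=0xF0 cont=1 payload=0x70=112: acc |= 112<<0 -> acc=112 shift=7
  byte[6]=0x93 cont=1 payload=0x13=19: acc |= 19<<7 -> acc=2544 shift=14
  byte[7]=0x9A cont=1 payload=0x1A=26: acc |= 26<<14 -> acc=428528 shift=21
  byte[8]=0x1A cont=0 payload=0x1A=26: acc |= 26<<21 -> acc=54954480 shift=28 [end]
Varint 3: bytes[5:9] = F0 93 9A 1A -> value 54954480 (4 byte(s))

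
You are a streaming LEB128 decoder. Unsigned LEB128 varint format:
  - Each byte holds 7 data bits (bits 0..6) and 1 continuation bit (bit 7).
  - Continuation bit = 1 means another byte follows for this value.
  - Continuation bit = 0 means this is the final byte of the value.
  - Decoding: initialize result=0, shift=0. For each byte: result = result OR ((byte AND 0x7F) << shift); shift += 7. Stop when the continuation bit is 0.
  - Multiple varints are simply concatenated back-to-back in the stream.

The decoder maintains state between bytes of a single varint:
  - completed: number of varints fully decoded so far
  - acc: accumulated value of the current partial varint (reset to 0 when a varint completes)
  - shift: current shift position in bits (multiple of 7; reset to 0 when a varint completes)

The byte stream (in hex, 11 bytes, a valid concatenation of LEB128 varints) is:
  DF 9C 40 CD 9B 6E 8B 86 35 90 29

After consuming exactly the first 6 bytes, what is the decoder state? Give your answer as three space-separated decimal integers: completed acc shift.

byte[0]=0xDF cont=1 payload=0x5F: acc |= 95<<0 -> completed=0 acc=95 shift=7
byte[1]=0x9C cont=1 payload=0x1C: acc |= 28<<7 -> completed=0 acc=3679 shift=14
byte[2]=0x40 cont=0 payload=0x40: varint #1 complete (value=1052255); reset -> completed=1 acc=0 shift=0
byte[3]=0xCD cont=1 payload=0x4D: acc |= 77<<0 -> completed=1 acc=77 shift=7
byte[4]=0x9B cont=1 payload=0x1B: acc |= 27<<7 -> completed=1 acc=3533 shift=14
byte[5]=0x6E cont=0 payload=0x6E: varint #2 complete (value=1805773); reset -> completed=2 acc=0 shift=0

Answer: 2 0 0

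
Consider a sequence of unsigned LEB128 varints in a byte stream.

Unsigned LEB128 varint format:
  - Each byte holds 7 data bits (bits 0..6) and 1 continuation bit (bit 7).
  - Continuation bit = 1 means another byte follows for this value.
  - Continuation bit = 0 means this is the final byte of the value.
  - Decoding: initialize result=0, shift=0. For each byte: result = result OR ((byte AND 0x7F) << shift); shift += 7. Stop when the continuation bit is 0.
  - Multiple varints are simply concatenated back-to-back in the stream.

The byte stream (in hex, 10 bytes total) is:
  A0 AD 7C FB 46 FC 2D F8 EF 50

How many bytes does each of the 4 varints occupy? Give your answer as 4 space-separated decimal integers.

Answer: 3 2 2 3

Derivation:
  byte[0]=0xA0 cont=1 payload=0x20=32: acc |= 32<<0 -> acc=32 shift=7
  byte[1]=0xAD cont=1 payload=0x2D=45: acc |= 45<<7 -> acc=5792 shift=14
  byte[2]=0x7C cont=0 payload=0x7C=124: acc |= 124<<14 -> acc=2037408 shift=21 [end]
Varint 1: bytes[0:3] = A0 AD 7C -> value 2037408 (3 byte(s))
  byte[3]=0xFB cont=1 payload=0x7B=123: acc |= 123<<0 -> acc=123 shift=7
  byte[4]=0x46 cont=0 payload=0x46=70: acc |= 70<<7 -> acc=9083 shift=14 [end]
Varint 2: bytes[3:5] = FB 46 -> value 9083 (2 byte(s))
  byte[5]=0xFC cont=1 payload=0x7C=124: acc |= 124<<0 -> acc=124 shift=7
  byte[6]=0x2D cont=0 payload=0x2D=45: acc |= 45<<7 -> acc=5884 shift=14 [end]
Varint 3: bytes[5:7] = FC 2D -> value 5884 (2 byte(s))
  byte[7]=0xF8 cont=1 payload=0x78=120: acc |= 120<<0 -> acc=120 shift=7
  byte[8]=0xEF cont=1 payload=0x6F=111: acc |= 111<<7 -> acc=14328 shift=14
  byte[9]=0x50 cont=0 payload=0x50=80: acc |= 80<<14 -> acc=1325048 shift=21 [end]
Varint 4: bytes[7:10] = F8 EF 50 -> value 1325048 (3 byte(s))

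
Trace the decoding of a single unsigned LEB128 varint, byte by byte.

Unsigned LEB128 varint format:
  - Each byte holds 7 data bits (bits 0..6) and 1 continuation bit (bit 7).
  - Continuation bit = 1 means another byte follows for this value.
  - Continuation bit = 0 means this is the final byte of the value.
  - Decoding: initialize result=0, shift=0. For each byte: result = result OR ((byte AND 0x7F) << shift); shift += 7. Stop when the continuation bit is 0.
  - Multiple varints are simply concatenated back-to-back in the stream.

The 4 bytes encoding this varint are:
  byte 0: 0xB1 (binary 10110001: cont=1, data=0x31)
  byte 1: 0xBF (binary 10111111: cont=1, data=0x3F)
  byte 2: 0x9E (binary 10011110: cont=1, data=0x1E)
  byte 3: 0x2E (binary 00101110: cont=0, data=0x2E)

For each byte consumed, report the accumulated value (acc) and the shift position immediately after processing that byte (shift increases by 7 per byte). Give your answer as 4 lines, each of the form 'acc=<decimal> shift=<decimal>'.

Answer: acc=49 shift=7
acc=8113 shift=14
acc=499633 shift=21
acc=96968625 shift=28

Derivation:
byte 0=0xB1: payload=0x31=49, contrib = 49<<0 = 49; acc -> 49, shift -> 7
byte 1=0xBF: payload=0x3F=63, contrib = 63<<7 = 8064; acc -> 8113, shift -> 14
byte 2=0x9E: payload=0x1E=30, contrib = 30<<14 = 491520; acc -> 499633, shift -> 21
byte 3=0x2E: payload=0x2E=46, contrib = 46<<21 = 96468992; acc -> 96968625, shift -> 28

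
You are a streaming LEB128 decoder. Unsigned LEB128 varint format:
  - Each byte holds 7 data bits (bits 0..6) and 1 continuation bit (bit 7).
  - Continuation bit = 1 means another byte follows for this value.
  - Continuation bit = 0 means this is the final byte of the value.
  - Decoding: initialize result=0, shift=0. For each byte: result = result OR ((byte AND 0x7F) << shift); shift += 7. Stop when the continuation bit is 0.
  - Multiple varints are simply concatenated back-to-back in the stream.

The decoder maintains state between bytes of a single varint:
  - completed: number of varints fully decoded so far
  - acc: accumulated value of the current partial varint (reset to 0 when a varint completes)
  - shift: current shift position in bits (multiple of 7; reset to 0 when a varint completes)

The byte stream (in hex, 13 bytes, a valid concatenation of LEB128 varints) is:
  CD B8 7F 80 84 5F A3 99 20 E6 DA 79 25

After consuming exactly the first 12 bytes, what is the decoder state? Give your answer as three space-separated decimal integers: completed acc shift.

byte[0]=0xCD cont=1 payload=0x4D: acc |= 77<<0 -> completed=0 acc=77 shift=7
byte[1]=0xB8 cont=1 payload=0x38: acc |= 56<<7 -> completed=0 acc=7245 shift=14
byte[2]=0x7F cont=0 payload=0x7F: varint #1 complete (value=2088013); reset -> completed=1 acc=0 shift=0
byte[3]=0x80 cont=1 payload=0x00: acc |= 0<<0 -> completed=1 acc=0 shift=7
byte[4]=0x84 cont=1 payload=0x04: acc |= 4<<7 -> completed=1 acc=512 shift=14
byte[5]=0x5F cont=0 payload=0x5F: varint #2 complete (value=1556992); reset -> completed=2 acc=0 shift=0
byte[6]=0xA3 cont=1 payload=0x23: acc |= 35<<0 -> completed=2 acc=35 shift=7
byte[7]=0x99 cont=1 payload=0x19: acc |= 25<<7 -> completed=2 acc=3235 shift=14
byte[8]=0x20 cont=0 payload=0x20: varint #3 complete (value=527523); reset -> completed=3 acc=0 shift=0
byte[9]=0xE6 cont=1 payload=0x66: acc |= 102<<0 -> completed=3 acc=102 shift=7
byte[10]=0xDA cont=1 payload=0x5A: acc |= 90<<7 -> completed=3 acc=11622 shift=14
byte[11]=0x79 cont=0 payload=0x79: varint #4 complete (value=1994086); reset -> completed=4 acc=0 shift=0

Answer: 4 0 0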